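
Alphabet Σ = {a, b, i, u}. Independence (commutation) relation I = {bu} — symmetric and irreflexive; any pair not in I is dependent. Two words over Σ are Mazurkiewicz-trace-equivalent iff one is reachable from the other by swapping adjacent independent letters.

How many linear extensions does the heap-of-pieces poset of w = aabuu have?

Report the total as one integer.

0(a) covers ∅
1(a) covers 0:a
2(b) covers 1:a
3(u) covers 1:a
4(u) covers 3:u
floor of heap: 0:a
completions by unplaced set U, small U first (add the entries for U minus each lowest piece of U):
  |U|=1: {2}:1  {4}:1
  |U|=2: {2,4}:2  {3,4}:1
  |U|=3: {2,3,4}:3
  start at 0(a): 3

3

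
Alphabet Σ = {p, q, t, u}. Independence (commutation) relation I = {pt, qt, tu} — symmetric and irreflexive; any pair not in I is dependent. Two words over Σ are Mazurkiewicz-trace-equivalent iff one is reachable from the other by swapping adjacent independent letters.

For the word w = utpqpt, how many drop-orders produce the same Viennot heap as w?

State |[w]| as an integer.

15

drop 0:u onto floor
drop 1:t onto floor
drop 2:p onto {0:u}
drop 3:q onto {2:p}
drop 4:p onto {3:q}
drop 5:t onto {1:t}
ground layer = {0:u, 1:t}
drop-orders for the pieces not yet dropped (sum over which currently-grounded one goes next):
  1 to go: {4} 1  {5} 1
  2 to go: {1,5} 1  {3,4} 1  {4,5} 2
  3 to go: {1,4,5} 3  {2,3,4} 1  {3,4,5} 3
  4 to go: {0,2,3,4} 1  {1,3,4,5} 6  {2,3,4,5} 4
  if 0:u drops first: 10 orders
  if 1:t drops first: 5 orders
heap linearizations: 15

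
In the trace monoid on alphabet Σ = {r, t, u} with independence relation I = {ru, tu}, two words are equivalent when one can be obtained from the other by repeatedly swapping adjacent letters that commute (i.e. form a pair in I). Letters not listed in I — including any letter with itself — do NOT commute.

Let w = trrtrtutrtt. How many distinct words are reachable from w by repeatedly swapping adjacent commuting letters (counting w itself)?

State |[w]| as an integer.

11

0(t) covers ∅
1(r) covers 0:t
2(r) covers 1:r
3(t) covers 2:r
4(r) covers 3:t
5(t) covers 4:r
6(u) covers ∅
7(t) covers 5:t
8(r) covers 7:t
9(t) covers 8:r
10(t) covers 9:t
floor of heap: 0:t, 6:u
completions by unplaced set U, small U first (add the entries for U minus each lowest piece of U):
  |U|=1: {6}:1  {10}:1
  |U|=2: {6,10}:2  {9,10}:1
  |U|=3: {6,9,10}:3  {8,9,10}:1
  |U|=4: {6,8,9,10}:4  {7,8,9,10}:1
  |U|=5: {5,7,8,9,10}:1  {6,7,8,9,10}:5
  |U|=6: {4,5,7,8,9,10}:1  {5,6,7,8,9,10}:6
  |U|=7: {3,4,5,7,8,9,10}:1  {4,5,6,7,8,9,10}:7
  |U|=8: {2,3,4,5,7,8,9,10}:1  {3,4,5,6,7,8,9,10}:8
  |U|=9: {1,2,3,4,5,7,8,9,10}:1  {2,3,4,5,6,7,8,9,10}:9
  start at 0(t): 10
  start at 6(u): 1
sum over floor = 11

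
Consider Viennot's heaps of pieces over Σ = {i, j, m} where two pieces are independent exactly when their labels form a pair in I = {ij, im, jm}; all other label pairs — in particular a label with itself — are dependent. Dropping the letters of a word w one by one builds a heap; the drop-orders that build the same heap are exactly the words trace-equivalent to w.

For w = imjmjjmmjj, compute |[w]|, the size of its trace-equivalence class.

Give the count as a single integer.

1260

#0=i has no predecessor
#1=m has no predecessor
#2=j has no predecessor
#3=m depends on [1:m]
#4=j depends on [2:j]
#5=j depends on [4:j]
#6=m depends on [3:m]
#7=m depends on [6:m]
#8=j depends on [5:j]
#9=j depends on [8:j]
sources: [0:i, 1:m, 2:j]
N(rest) = Σ N(rest − s) over sources s of rest; N(one piece) = 1:
  size 1 → [0]=1  [7]=1  [9]=1
  size 2 → [0,7]=2  [0,9]=2  [6,7]=1  [7,9]=2  [8,9]=1
  size 3 → [0,6,7]=3  [0,7,9]=6  [0,8,9]=3  [3,6,7]=1  [5,8,9]=1  [6,7,9]=3  [7,8,9]=3
  size 4 → [0,3,6,7]=4  [0,5,8,9]=4  [0,6,7,9]=12  [0,7,8,9]=12  [1,3,6,7]=1  [3,6,7,9]=4  [4,5,8,9]=1  [5,7,8,9]=4  [6,7,8,9]=6
  size 5 → [0,1,3,6,7]=5  [0,3,6,7,9]=20  [0,4,5,8,9]=5  [0,5,7,8,9]=20  [0,6,7,8,9]=30  [1,3,6,7,9]=5  [2,4,5,8,9]=1  [3,6,7,8,9]=10  [4,5,7,8,9]=5  [5,6,7,8,9]=10
  size 6 → [0,1,3,6,7,9]=30  [0,2,4,5,8,9]=6  [0,3,6,7,8,9]=60  [0,4,5,7,8,9]=30  [0,5,6,7,8,9]=60  [1,3,6,7,8,9]=15  [2,4,5,7,8,9]=6  [3,5,6,7,8,9]=20  [4,5,6,7,8,9]=15
  size 7 → [0,1,3,6,7,8,9]=105  [0,2,4,5,7,8,9]=42  [0,3,5,6,7,8,9]=140  [0,4,5,6,7,8,9]=105  [1,3,5,6,7,8,9]=35  [2,4,5,6,7,8,9]=21  [3,4,5,6,7,8,9]=35
  size 8 → [0,1,3,5,6,7,8,9]=280  [0,2,4,5,6,7,8,9]=168  [0,3,4,5,6,7,8,9]=280  [1,3,4,5,6,7,8,9]=70  [2,3,4,5,6,7,8,9]=56
  first=0(i) contributes 126
  first=1(m) contributes 504
  first=2(j) contributes 630
|[w]| = 1260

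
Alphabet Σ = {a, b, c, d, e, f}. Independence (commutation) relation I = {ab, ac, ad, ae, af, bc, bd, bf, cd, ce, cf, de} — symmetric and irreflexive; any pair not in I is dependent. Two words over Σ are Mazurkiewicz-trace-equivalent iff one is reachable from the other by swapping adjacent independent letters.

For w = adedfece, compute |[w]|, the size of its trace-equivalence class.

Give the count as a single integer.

168

drop 0:a onto floor
drop 1:d onto floor
drop 2:e onto floor
drop 3:d onto {1:d}
drop 4:f onto {2:e, 3:d}
drop 5:e onto {4:f}
drop 6:c onto floor
drop 7:e onto {5:e}
ground layer = {0:a, 1:d, 2:e, 6:c}
drop-orders for the pieces not yet dropped (sum over which currently-grounded one goes next):
  1 to go: {0} 1  {6} 1  {7} 1
  2 to go: {0,6} 2  {0,7} 2  {5,7} 1  {6,7} 2
  3 to go: {0,5,7} 3  {0,6,7} 6  {4,5,7} 1  {5,6,7} 3
  4 to go: {0,4,5,7} 4  {0,5,6,7} 12  {2,4,5,7} 1  {3,4,5,7} 1  {4,5,6,7} 4
  5 to go: {0,2,4,5,7} 5  {0,3,4,5,7} 5  {0,4,5,6,7} 20  {1,3,4,5,7} 1  {2,3,4,5,7} 2  {2,4,5,6,7} 5  {3,4,5,6,7} 5
  6 to go: {0,1,3,4,5,7} 6  {0,2,3,4,5,7} 12  {0,2,4,5,6,7} 30  {0,3,4,5,6,7} 30  {1,2,3,4,5,7} 3  {1,3,4,5,6,7} 6  {2,3,4,5,6,7} 12
  if 0:a drops first: 21 orders
  if 1:d drops first: 84 orders
  if 2:e drops first: 42 orders
  if 6:c drops first: 21 orders
heap linearizations: 168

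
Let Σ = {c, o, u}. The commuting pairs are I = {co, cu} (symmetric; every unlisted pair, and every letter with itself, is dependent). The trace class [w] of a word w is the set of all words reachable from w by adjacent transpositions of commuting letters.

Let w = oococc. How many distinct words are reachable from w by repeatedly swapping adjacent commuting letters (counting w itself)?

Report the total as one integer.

0(o) covers ∅
1(o) covers 0:o
2(c) covers ∅
3(o) covers 1:o
4(c) covers 2:c
5(c) covers 4:c
floor of heap: 0:o, 2:c
completions by unplaced set U, small U first (add the entries for U minus each lowest piece of U):
  |U|=1: {3}:1  {5}:1
  |U|=2: {1,3}:1  {3,5}:2  {4,5}:1
  |U|=3: {0,1,3}:1  {1,3,5}:3  {2,4,5}:1  {3,4,5}:3
  |U|=4: {0,1,3,5}:4  {1,3,4,5}:6  {2,3,4,5}:4
  start at 0(o): 10
  start at 2(c): 10
sum over floor = 20

20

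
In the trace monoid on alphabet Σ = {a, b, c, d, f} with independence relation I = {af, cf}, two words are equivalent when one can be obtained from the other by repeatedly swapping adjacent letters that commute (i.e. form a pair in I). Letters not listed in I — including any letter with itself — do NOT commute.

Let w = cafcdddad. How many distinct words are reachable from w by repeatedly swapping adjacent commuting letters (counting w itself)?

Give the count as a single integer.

piece 0:c — minimal
piece 1:a rests on {0:c}
piece 2:f — minimal
piece 3:c rests on {1:a}
piece 4:d rests on {2:f, 3:c}
piece 5:d rests on {4:d}
piece 6:d rests on {5:d}
piece 7:a rests on {6:d}
piece 8:d rests on {7:a}
minimal pieces: {0:c, 2:f}
ways to finish when only these pieces remain (= sum over removing one remaining piece with nothing left below it):
  1 left: {8}→1
  2 left: {7,8}→1
  3 left: {6,7,8}→1
  4 left: {5,6,7,8}→1
  5 left: {4,5,6,7,8}→1
  6 left: {2,4,5,6,7,8}→1  {3,4,5,6,7,8}→1
  7 left: {1,3,4,5,6,7,8}→1  {2,3,4,5,6,7,8}→2
  placing 0:c first → 3 extensions
  placing 2:f first → 1 extensions
total linear extensions = 4

4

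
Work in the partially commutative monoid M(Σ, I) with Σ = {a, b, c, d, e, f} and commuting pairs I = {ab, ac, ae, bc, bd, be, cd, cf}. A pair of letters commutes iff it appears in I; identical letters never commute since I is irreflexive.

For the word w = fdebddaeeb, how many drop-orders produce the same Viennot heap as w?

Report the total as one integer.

108

piece 0:f — minimal
piece 1:d rests on {0:f}
piece 2:e rests on {1:d}
piece 3:b rests on {0:f}
piece 4:d rests on {2:e}
piece 5:d rests on {4:d}
piece 6:a rests on {5:d}
piece 7:e rests on {5:d}
piece 8:e rests on {7:e}
piece 9:b rests on {3:b}
minimal pieces: {0:f}
ways to finish when only these pieces remain (= sum over removing one remaining piece with nothing left below it):
  1 left: {6}→1  {8}→1  {9}→1
  2 left: {3,9}→1  {6,8}→2  {6,9}→2  {7,8}→1  {8,9}→2
  3 left: {3,6,9}→3  {3,8,9}→3  {6,7,8}→3  {6,8,9}→6  {7,8,9}→3
  4 left: {3,6,8,9}→12  {3,7,8,9}→6  {5,6,7,8}→3  {6,7,8,9}→12
  5 left: {3,6,7,8,9}→30  {4,5,6,7,8}→3  {5,6,7,8,9}→15
  6 left: {2,4,5,6,7,8}→3  {3,5,6,7,8,9}→45  {4,5,6,7,8,9}→18
  7 left: {1,2,4,5,6,7,8}→3  {2,4,5,6,7,8,9}→21  {3,4,5,6,7,8,9}→63
  8 left: {1,2,4,5,6,7,8,9}→24  {2,3,4,5,6,7,8,9}→84
  placing 0:f first → 108 extensions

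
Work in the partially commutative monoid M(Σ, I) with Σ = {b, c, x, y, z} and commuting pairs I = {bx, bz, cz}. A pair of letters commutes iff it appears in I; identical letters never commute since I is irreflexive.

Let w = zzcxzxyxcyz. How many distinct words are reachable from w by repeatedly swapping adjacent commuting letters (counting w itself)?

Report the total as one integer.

3

piece 0:z — minimal
piece 1:z rests on {0:z}
piece 2:c — minimal
piece 3:x rests on {1:z, 2:c}
piece 4:z rests on {3:x}
piece 5:x rests on {4:z}
piece 6:y rests on {5:x}
piece 7:x rests on {6:y}
piece 8:c rests on {7:x}
piece 9:y rests on {8:c}
piece 10:z rests on {9:y}
minimal pieces: {0:z, 2:c}
ways to finish when only these pieces remain (= sum over removing one remaining piece with nothing left below it):
  1 left: {10}→1
  2 left: {9,10}→1
  3 left: {8,9,10}→1
  4 left: {7,8,9,10}→1
  5 left: {6,7,8,9,10}→1
  6 left: {5,6,7,8,9,10}→1
  7 left: {4,5,6,7,8,9,10}→1
  8 left: {3,4,5,6,7,8,9,10}→1
  9 left: {1,3,4,5,6,7,8,9,10}→1  {2,3,4,5,6,7,8,9,10}→1
  placing 0:z first → 2 extensions
  placing 2:c first → 1 extensions
total linear extensions = 3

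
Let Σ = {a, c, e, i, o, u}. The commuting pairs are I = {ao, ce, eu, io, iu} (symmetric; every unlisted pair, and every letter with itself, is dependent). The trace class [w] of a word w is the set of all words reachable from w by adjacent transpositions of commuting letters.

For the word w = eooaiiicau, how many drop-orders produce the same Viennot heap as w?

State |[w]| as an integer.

15

0(e) covers ∅
1(o) covers 0:e
2(o) covers 1:o
3(a) covers 0:e
4(i) covers 3:a
5(i) covers 4:i
6(i) covers 5:i
7(c) covers 2:o, 6:i
8(a) covers 7:c
9(u) covers 8:a
floor of heap: 0:e
completions by unplaced set U, small U first (add the entries for U minus each lowest piece of U):
  |U|=1: {9}:1
  |U|=2: {8,9}:1
  |U|=3: {7,8,9}:1
  |U|=4: {2,7,8,9}:1  {6,7,8,9}:1
  |U|=5: {1,2,7,8,9}:1  {2,6,7,8,9}:2  {5,6,7,8,9}:1
  |U|=6: {1,2,6,7,8,9}:3  {2,5,6,7,8,9}:3  {4,5,6,7,8,9}:1
  |U|=7: {1,2,5,6,7,8,9}:6  {2,4,5,6,7,8,9}:4  {3,4,5,6,7,8,9}:1
  |U|=8: {1,2,4,5,6,7,8,9}:10  {2,3,4,5,6,7,8,9}:5
  start at 0(e): 15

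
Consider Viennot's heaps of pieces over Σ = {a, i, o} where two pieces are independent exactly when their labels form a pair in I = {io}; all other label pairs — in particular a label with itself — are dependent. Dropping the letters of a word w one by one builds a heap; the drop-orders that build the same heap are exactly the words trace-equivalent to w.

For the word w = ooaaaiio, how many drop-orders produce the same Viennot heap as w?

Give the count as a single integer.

3

drop 0:o onto floor
drop 1:o onto {0:o}
drop 2:a onto {1:o}
drop 3:a onto {2:a}
drop 4:a onto {3:a}
drop 5:i onto {4:a}
drop 6:i onto {5:i}
drop 7:o onto {4:a}
ground layer = {0:o}
drop-orders for the pieces not yet dropped (sum over which currently-grounded one goes next):
  1 to go: {6} 1  {7} 1
  2 to go: {5,6} 1  {6,7} 2
  3 to go: {5,6,7} 3
  4 to go: {4,5,6,7} 3
  5 to go: {3,4,5,6,7} 3
  6 to go: {2,3,4,5,6,7} 3
  if 0:o drops first: 3 orders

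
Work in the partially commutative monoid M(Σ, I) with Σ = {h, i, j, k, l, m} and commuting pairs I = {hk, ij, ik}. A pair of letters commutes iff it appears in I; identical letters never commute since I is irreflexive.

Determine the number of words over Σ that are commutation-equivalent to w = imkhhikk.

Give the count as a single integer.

drop 0:i onto floor
drop 1:m onto {0:i}
drop 2:k onto {1:m}
drop 3:h onto {1:m}
drop 4:h onto {3:h}
drop 5:i onto {4:h}
drop 6:k onto {2:k}
drop 7:k onto {6:k}
ground layer = {0:i}
drop-orders for the pieces not yet dropped (sum over which currently-grounded one goes next):
  1 to go: {5} 1  {7} 1
  2 to go: {4,5} 1  {5,7} 2  {6,7} 1
  3 to go: {2,6,7} 1  {3,4,5} 1  {4,5,7} 3  {5,6,7} 3
  4 to go: {2,5,6,7} 4  {3,4,5,7} 4  {4,5,6,7} 6
  5 to go: {2,4,5,6,7} 10  {3,4,5,6,7} 10
  6 to go: {2,3,4,5,6,7} 20
  if 0:i drops first: 20 orders

20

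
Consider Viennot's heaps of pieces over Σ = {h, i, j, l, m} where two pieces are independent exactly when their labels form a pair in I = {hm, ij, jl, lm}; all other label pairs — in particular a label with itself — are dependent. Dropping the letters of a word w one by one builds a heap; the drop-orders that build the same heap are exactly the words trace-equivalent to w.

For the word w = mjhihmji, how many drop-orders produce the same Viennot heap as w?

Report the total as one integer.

4

0(m) covers ∅
1(j) covers 0:m
2(h) covers 1:j
3(i) covers 2:h
4(h) covers 3:i
5(m) covers 3:i
6(j) covers 4:h, 5:m
7(i) covers 4:h, 5:m
floor of heap: 0:m
completions by unplaced set U, small U first (add the entries for U minus each lowest piece of U):
  |U|=1: {6}:1  {7}:1
  |U|=2: {6,7}:2
  |U|=3: {4,6,7}:2  {5,6,7}:2
  |U|=4: {4,5,6,7}:4
  |U|=5: {3,4,5,6,7}:4
  |U|=6: {2,3,4,5,6,7}:4
  start at 0(m): 4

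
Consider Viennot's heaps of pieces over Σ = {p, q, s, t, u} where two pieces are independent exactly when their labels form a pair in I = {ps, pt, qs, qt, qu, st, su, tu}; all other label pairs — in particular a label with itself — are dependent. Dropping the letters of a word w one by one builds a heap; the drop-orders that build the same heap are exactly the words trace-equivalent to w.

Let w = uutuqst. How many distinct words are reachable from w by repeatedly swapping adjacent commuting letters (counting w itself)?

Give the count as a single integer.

420

0(u) covers ∅
1(u) covers 0:u
2(t) covers ∅
3(u) covers 1:u
4(q) covers ∅
5(s) covers ∅
6(t) covers 2:t
floor of heap: 0:u, 2:t, 4:q, 5:s
completions by unplaced set U, small U first (add the entries for U minus each lowest piece of U):
  |U|=1: {3}:1  {4}:1  {5}:1  {6}:1
  |U|=2: {1,3}:1  {2,6}:1  {3,4}:2  {3,5}:2  {3,6}:2  {4,5}:2  {4,6}:2  {5,6}:2
  |U|=3: {0,1,3}:1  {1,3,4}:3  {1,3,5}:3  {1,3,6}:3  {2,3,6}:3  {2,4,6}:3  {2,5,6}:3  {3,4,5}:6  {3,4,6}:6  {3,5,6}:6  {4,5,6}:6
  |U|=4: {0,1,3,4}:4  {0,1,3,5}:4  {0,1,3,6}:4  {1,2,3,6}:6  {1,3,4,5}:12  {1,3,4,6}:12  {1,3,5,6}:12  {2,3,4,6}:12  {2,3,5,6}:12  {2,4,5,6}:12  {3,4,5,6}:24
  |U|=5: {0,1,2,3,6}:10  {0,1,3,4,5}:20  {0,1,3,4,6}:20  {0,1,3,5,6}:20  {1,2,3,4,6}:30  {1,2,3,5,6}:30  {1,3,4,5,6}:60  {2,3,4,5,6}:60
  start at 0(u): 180
  start at 2(t): 120
  start at 4(q): 60
  start at 5(s): 60
sum over floor = 420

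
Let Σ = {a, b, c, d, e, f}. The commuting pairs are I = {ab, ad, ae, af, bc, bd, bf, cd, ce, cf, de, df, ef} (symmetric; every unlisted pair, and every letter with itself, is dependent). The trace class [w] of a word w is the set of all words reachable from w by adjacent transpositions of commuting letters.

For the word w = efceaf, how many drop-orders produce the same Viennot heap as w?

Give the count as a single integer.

90

drop 0:e onto floor
drop 1:f onto floor
drop 2:c onto floor
drop 3:e onto {0:e}
drop 4:a onto {2:c}
drop 5:f onto {1:f}
ground layer = {0:e, 1:f, 2:c}
drop-orders for the pieces not yet dropped (sum over which currently-grounded one goes next):
  1 to go: {3} 1  {4} 1  {5} 1
  2 to go: {0,3} 1  {1,5} 1  {2,4} 1  {3,4} 2  {3,5} 2  {4,5} 2
  3 to go: {0,3,4} 3  {0,3,5} 3  {1,3,5} 3  {1,4,5} 3  {2,3,4} 3  {2,4,5} 3  {3,4,5} 6
  4 to go: {0,1,3,5} 6  {0,2,3,4} 6  {0,3,4,5} 12  {1,2,4,5} 6  {1,3,4,5} 12  {2,3,4,5} 12
  if 0:e drops first: 30 orders
  if 1:f drops first: 30 orders
  if 2:c drops first: 30 orders
heap linearizations: 90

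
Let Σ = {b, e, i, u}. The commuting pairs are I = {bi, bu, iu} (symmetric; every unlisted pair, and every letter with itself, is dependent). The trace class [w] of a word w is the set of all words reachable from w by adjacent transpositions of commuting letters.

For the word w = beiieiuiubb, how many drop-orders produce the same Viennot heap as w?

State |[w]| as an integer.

90

piece 0:b — minimal
piece 1:e rests on {0:b}
piece 2:i rests on {1:e}
piece 3:i rests on {2:i}
piece 4:e rests on {3:i}
piece 5:i rests on {4:e}
piece 6:u rests on {4:e}
piece 7:i rests on {5:i}
piece 8:u rests on {6:u}
piece 9:b rests on {4:e}
piece 10:b rests on {9:b}
minimal pieces: {0:b}
ways to finish when only these pieces remain (= sum over removing one remaining piece with nothing left below it):
  1 left: {7}→1  {8}→1  {10}→1
  2 left: {5,7}→1  {6,8}→1  {7,8}→2  {7,10}→2  {8,10}→2  {9,10}→1
  3 left: {5,7,8}→3  {5,7,10}→3  {6,7,8}→3  {6,8,10}→3  {7,8,10}→6  {7,9,10}→3  {8,9,10}→3
  4 left: {5,6,7,8}→6  {5,7,8,10}→12  {5,7,9,10}→6  {6,7,8,10}→12  {6,8,9,10}→6  {7,8,9,10}→12
  5 left: {5,6,7,8,10}→30  {5,7,8,9,10}→30  {6,7,8,9,10}→30
  6 left: {5,6,7,8,9,10}→90
  7 left: {4,5,6,7,8,9,10}→90
  8 left: {3,4,5,6,7,8,9,10}→90
  9 left: {2,3,4,5,6,7,8,9,10}→90
  placing 0:b first → 90 extensions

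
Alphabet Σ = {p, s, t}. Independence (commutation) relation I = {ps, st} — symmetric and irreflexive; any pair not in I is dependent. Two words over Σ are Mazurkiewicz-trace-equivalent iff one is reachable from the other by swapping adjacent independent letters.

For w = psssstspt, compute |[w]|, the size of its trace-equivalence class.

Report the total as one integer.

126

piece 0:p — minimal
piece 1:s — minimal
piece 2:s rests on {1:s}
piece 3:s rests on {2:s}
piece 4:s rests on {3:s}
piece 5:t rests on {0:p}
piece 6:s rests on {4:s}
piece 7:p rests on {5:t}
piece 8:t rests on {7:p}
minimal pieces: {0:p, 1:s}
ways to finish when only these pieces remain (= sum over removing one remaining piece with nothing left below it):
  1 left: {6}→1  {8}→1
  2 left: {4,6}→1  {6,8}→2  {7,8}→1
  3 left: {3,4,6}→1  {4,6,8}→3  {5,7,8}→1  {6,7,8}→3
  4 left: {0,5,7,8}→1  {2,3,4,6}→1  {3,4,6,8}→4  {4,6,7,8}→6  {5,6,7,8}→4
  5 left: {0,5,6,7,8}→5  {1,2,3,4,6}→1  {2,3,4,6,8}→5  {3,4,6,7,8}→10  {4,5,6,7,8}→10
  6 left: {0,4,5,6,7,8}→15  {1,2,3,4,6,8}→6  {2,3,4,6,7,8}→15  {3,4,5,6,7,8}→20
  7 left: {0,3,4,5,6,7,8}→35  {1,2,3,4,6,7,8}→21  {2,3,4,5,6,7,8}→35
  placing 0:p first → 56 extensions
  placing 1:s first → 70 extensions
total linear extensions = 126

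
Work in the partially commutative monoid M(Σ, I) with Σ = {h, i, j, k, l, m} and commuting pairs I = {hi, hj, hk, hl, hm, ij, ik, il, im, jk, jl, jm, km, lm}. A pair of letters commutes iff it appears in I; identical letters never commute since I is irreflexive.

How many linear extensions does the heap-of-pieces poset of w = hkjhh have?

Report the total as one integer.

piece 0:h — minimal
piece 1:k — minimal
piece 2:j — minimal
piece 3:h rests on {0:h}
piece 4:h rests on {3:h}
minimal pieces: {0:h, 1:k, 2:j}
ways to finish when only these pieces remain (= sum over removing one remaining piece with nothing left below it):
  1 left: {1}→1  {2}→1  {4}→1
  2 left: {1,2}→2  {1,4}→2  {2,4}→2  {3,4}→1
  3 left: {0,3,4}→1  {1,2,4}→6  {1,3,4}→3  {2,3,4}→3
  placing 0:h first → 12 extensions
  placing 1:k first → 4 extensions
  placing 2:j first → 4 extensions
total linear extensions = 20

20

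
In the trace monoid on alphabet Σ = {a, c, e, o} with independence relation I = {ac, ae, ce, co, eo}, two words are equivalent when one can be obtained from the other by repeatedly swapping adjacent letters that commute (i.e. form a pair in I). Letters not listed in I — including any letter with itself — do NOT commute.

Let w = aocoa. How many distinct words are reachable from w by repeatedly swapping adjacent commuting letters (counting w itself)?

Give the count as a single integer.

drop 0:a onto floor
drop 1:o onto {0:a}
drop 2:c onto floor
drop 3:o onto {1:o}
drop 4:a onto {3:o}
ground layer = {0:a, 2:c}
drop-orders for the pieces not yet dropped (sum over which currently-grounded one goes next):
  1 to go: {2} 1  {4} 1
  2 to go: {2,4} 2  {3,4} 1
  3 to go: {1,3,4} 1  {2,3,4} 3
  if 0:a drops first: 4 orders
  if 2:c drops first: 1 orders
heap linearizations: 5

5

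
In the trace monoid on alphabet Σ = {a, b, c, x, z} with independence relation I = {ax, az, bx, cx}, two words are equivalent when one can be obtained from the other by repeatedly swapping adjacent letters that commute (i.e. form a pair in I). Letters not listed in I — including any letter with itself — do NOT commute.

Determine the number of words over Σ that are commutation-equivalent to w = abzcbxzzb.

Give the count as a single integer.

3

drop 0:a onto floor
drop 1:b onto {0:a}
drop 2:z onto {1:b}
drop 3:c onto {2:z}
drop 4:b onto {3:c}
drop 5:x onto {2:z}
drop 6:z onto {4:b, 5:x}
drop 7:z onto {6:z}
drop 8:b onto {7:z}
ground layer = {0:a}
drop-orders for the pieces not yet dropped (sum over which currently-grounded one goes next):
  1 to go: {8} 1
  2 to go: {7,8} 1
  3 to go: {6,7,8} 1
  4 to go: {4,6,7,8} 1  {5,6,7,8} 1
  5 to go: {3,4,6,7,8} 1  {4,5,6,7,8} 2
  6 to go: {3,4,5,6,7,8} 3
  7 to go: {2,3,4,5,6,7,8} 3
  if 0:a drops first: 3 orders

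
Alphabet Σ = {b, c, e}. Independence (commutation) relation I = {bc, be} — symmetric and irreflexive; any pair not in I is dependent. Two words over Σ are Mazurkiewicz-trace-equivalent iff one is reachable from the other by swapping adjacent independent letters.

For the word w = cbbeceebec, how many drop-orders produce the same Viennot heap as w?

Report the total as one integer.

piece 0:c — minimal
piece 1:b — minimal
piece 2:b rests on {1:b}
piece 3:e rests on {0:c}
piece 4:c rests on {3:e}
piece 5:e rests on {4:c}
piece 6:e rests on {5:e}
piece 7:b rests on {2:b}
piece 8:e rests on {6:e}
piece 9:c rests on {8:e}
minimal pieces: {0:c, 1:b}
ways to finish when only these pieces remain (= sum over removing one remaining piece with nothing left below it):
  1 left: {7}→1  {9}→1
  2 left: {2,7}→1  {7,9}→2  {8,9}→1
  3 left: {1,2,7}→1  {2,7,9}→3  {6,8,9}→1  {7,8,9}→3
  4 left: {1,2,7,9}→4  {2,7,8,9}→6  {5,6,8,9}→1  {6,7,8,9}→4
  5 left: {1,2,7,8,9}→10  {2,6,7,8,9}→10  {4,5,6,8,9}→1  {5,6,7,8,9}→5
  6 left: {1,2,6,7,8,9}→20  {2,5,6,7,8,9}→15  {3,4,5,6,8,9}→1  {4,5,6,7,8,9}→6
  7 left: {0,3,4,5,6,8,9}→1  {1,2,5,6,7,8,9}→35  {2,4,5,6,7,8,9}→21  {3,4,5,6,7,8,9}→7
  8 left: {0,3,4,5,6,7,8,9}→8  {1,2,4,5,6,7,8,9}→56  {2,3,4,5,6,7,8,9}→28
  placing 0:c first → 84 extensions
  placing 1:b first → 36 extensions
total linear extensions = 120

120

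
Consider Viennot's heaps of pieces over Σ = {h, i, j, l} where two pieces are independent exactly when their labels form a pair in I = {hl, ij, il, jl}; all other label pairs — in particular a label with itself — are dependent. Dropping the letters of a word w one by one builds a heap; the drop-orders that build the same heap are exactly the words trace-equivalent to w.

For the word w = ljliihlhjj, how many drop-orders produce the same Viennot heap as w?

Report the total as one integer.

360

piece 0:l — minimal
piece 1:j — minimal
piece 2:l rests on {0:l}
piece 3:i — minimal
piece 4:i rests on {3:i}
piece 5:h rests on {1:j, 4:i}
piece 6:l rests on {2:l}
piece 7:h rests on {5:h}
piece 8:j rests on {7:h}
piece 9:j rests on {8:j}
minimal pieces: {0:l, 1:j, 3:i}
ways to finish when only these pieces remain (= sum over removing one remaining piece with nothing left below it):
  1 left: {6}→1  {9}→1
  2 left: {2,6}→1  {6,9}→2  {8,9}→1
  3 left: {0,2,6}→1  {2,6,9}→3  {6,8,9}→3  {7,8,9}→1
  4 left: {0,2,6,9}→4  {2,6,8,9}→6  {5,7,8,9}→1  {6,7,8,9}→4
  5 left: {0,2,6,8,9}→10  {1,5,7,8,9}→1  {2,6,7,8,9}→10  {4,5,7,8,9}→1  {5,6,7,8,9}→5
  6 left: {0,2,6,7,8,9}→20  {1,4,5,7,8,9}→2  {1,5,6,7,8,9}→6  {2,5,6,7,8,9}→15  {3,4,5,7,8,9}→1  {4,5,6,7,8,9}→6
  7 left: {0,2,5,6,7,8,9}→35  {1,2,5,6,7,8,9}→21  {1,3,4,5,7,8,9}→3  {1,4,5,6,7,8,9}→14  {2,4,5,6,7,8,9}→21  {3,4,5,6,7,8,9}→7
  8 left: {0,1,2,5,6,7,8,9}→56  {0,2,4,5,6,7,8,9}→56  {1,2,4,5,6,7,8,9}→56  {1,3,4,5,6,7,8,9}→24  {2,3,4,5,6,7,8,9}→28
  placing 0:l first → 108 extensions
  placing 1:j first → 84 extensions
  placing 3:i first → 168 extensions
total linear extensions = 360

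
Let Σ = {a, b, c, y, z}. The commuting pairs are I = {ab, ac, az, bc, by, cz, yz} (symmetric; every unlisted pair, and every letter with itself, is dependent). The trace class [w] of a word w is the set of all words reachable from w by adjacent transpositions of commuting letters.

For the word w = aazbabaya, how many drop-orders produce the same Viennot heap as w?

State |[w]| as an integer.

piece 0:a — minimal
piece 1:a rests on {0:a}
piece 2:z — minimal
piece 3:b rests on {2:z}
piece 4:a rests on {1:a}
piece 5:b rests on {3:b}
piece 6:a rests on {4:a}
piece 7:y rests on {6:a}
piece 8:a rests on {7:y}
minimal pieces: {0:a, 2:z}
ways to finish when only these pieces remain (= sum over removing one remaining piece with nothing left below it):
  1 left: {5}→1  {8}→1
  2 left: {3,5}→1  {5,8}→2  {7,8}→1
  3 left: {2,3,5}→1  {3,5,8}→3  {5,7,8}→3  {6,7,8}→1
  4 left: {2,3,5,8}→4  {3,5,7,8}→6  {4,6,7,8}→1  {5,6,7,8}→4
  5 left: {1,4,6,7,8}→1  {2,3,5,7,8}→10  {3,5,6,7,8}→10  {4,5,6,7,8}→5
  6 left: {0,1,4,6,7,8}→1  {1,4,5,6,7,8}→6  {2,3,5,6,7,8}→20  {3,4,5,6,7,8}→15
  7 left: {0,1,4,5,6,7,8}→7  {1,3,4,5,6,7,8}→21  {2,3,4,5,6,7,8}→35
  placing 0:a first → 56 extensions
  placing 2:z first → 28 extensions
total linear extensions = 84

84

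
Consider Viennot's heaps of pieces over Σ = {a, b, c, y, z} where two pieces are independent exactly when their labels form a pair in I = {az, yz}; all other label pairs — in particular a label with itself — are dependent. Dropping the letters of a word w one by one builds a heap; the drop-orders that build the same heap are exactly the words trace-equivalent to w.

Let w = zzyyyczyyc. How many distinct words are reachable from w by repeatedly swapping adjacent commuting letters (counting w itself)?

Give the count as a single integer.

drop 0:z onto floor
drop 1:z onto {0:z}
drop 2:y onto floor
drop 3:y onto {2:y}
drop 4:y onto {3:y}
drop 5:c onto {1:z, 4:y}
drop 6:z onto {5:c}
drop 7:y onto {5:c}
drop 8:y onto {7:y}
drop 9:c onto {6:z, 8:y}
ground layer = {0:z, 2:y}
drop-orders for the pieces not yet dropped (sum over which currently-grounded one goes next):
  1 to go: {9} 1
  2 to go: {6,9} 1  {8,9} 1
  3 to go: {6,8,9} 2  {7,8,9} 1
  4 to go: {6,7,8,9} 3
  5 to go: {5,6,7,8,9} 3
  6 to go: {1,5,6,7,8,9} 3  {4,5,6,7,8,9} 3
  7 to go: {0,1,5,6,7,8,9} 3  {1,4,5,6,7,8,9} 6  {3,4,5,6,7,8,9} 3
  8 to go: {0,1,4,5,6,7,8,9} 9  {1,3,4,5,6,7,8,9} 9  {2,3,4,5,6,7,8,9} 3
  if 0:z drops first: 12 orders
  if 2:y drops first: 18 orders
heap linearizations: 30

30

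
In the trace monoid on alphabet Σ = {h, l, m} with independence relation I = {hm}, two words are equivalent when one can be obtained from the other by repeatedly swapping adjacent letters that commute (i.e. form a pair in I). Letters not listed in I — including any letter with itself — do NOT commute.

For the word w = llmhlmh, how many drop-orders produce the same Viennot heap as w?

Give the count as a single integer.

#0=l has no predecessor
#1=l depends on [0:l]
#2=m depends on [1:l]
#3=h depends on [1:l]
#4=l depends on [2:m, 3:h]
#5=m depends on [4:l]
#6=h depends on [4:l]
sources: [0:l]
N(rest) = Σ N(rest − s) over sources s of rest; N(one piece) = 1:
  size 1 → [5]=1  [6]=1
  size 2 → [5,6]=2
  size 3 → [4,5,6]=2
  size 4 → [2,4,5,6]=2  [3,4,5,6]=2
  size 5 → [2,3,4,5,6]=4
  first=0(l) contributes 4

4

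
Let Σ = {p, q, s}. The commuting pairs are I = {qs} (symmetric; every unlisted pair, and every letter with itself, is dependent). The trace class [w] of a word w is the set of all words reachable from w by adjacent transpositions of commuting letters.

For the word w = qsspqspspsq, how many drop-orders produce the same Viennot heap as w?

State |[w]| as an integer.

piece 0:q — minimal
piece 1:s — minimal
piece 2:s rests on {1:s}
piece 3:p rests on {0:q, 2:s}
piece 4:q rests on {3:p}
piece 5:s rests on {3:p}
piece 6:p rests on {4:q, 5:s}
piece 7:s rests on {6:p}
piece 8:p rests on {7:s}
piece 9:s rests on {8:p}
piece 10:q rests on {8:p}
minimal pieces: {0:q, 1:s}
ways to finish when only these pieces remain (= sum over removing one remaining piece with nothing left below it):
  1 left: {9}→1  {10}→1
  2 left: {9,10}→2
  3 left: {8,9,10}→2
  4 left: {7,8,9,10}→2
  5 left: {6,7,8,9,10}→2
  6 left: {4,6,7,8,9,10}→2  {5,6,7,8,9,10}→2
  7 left: {4,5,6,7,8,9,10}→4
  8 left: {3,4,5,6,7,8,9,10}→4
  9 left: {0,3,4,5,6,7,8,9,10}→4  {2,3,4,5,6,7,8,9,10}→4
  placing 0:q first → 4 extensions
  placing 1:s first → 8 extensions
total linear extensions = 12

12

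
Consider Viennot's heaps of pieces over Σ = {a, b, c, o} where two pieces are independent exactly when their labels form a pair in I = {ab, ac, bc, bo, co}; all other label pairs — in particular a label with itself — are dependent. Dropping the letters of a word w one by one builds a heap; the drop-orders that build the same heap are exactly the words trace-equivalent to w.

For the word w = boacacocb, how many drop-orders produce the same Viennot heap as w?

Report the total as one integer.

drop 0:b onto floor
drop 1:o onto floor
drop 2:a onto {1:o}
drop 3:c onto floor
drop 4:a onto {2:a}
drop 5:c onto {3:c}
drop 6:o onto {4:a}
drop 7:c onto {5:c}
drop 8:b onto {0:b}
ground layer = {0:b, 1:o, 3:c}
drop-orders for the pieces not yet dropped (sum over which currently-grounded one goes next):
  1 to go: {6} 1  {7} 1  {8} 1
  2 to go: {0,8} 1  {4,6} 1  {5,7} 1  {6,7} 2  {6,8} 2  {7,8} 2
  3 to go: {0,6,8} 3  {0,7,8} 3  {2,4,6} 1  {3,5,7} 1  {4,6,7} 3  {4,6,8} 3  {5,6,7} 3  {5,7,8} 3  {6,7,8} 6
  4 to go: {0,4,6,8} 6  {0,5,7,8} 6  {0,6,7,8} 12  {1,2,4,6} 1  {2,4,6,7} 4  {2,4,6,8} 4  {3,5,6,7} 4  {3,5,7,8} 4  {4,5,6,7} 6  {4,6,7,8} 12  {5,6,7,8} 12
  5 to go: {0,2,4,6,8} 10  {0,3,5,7,8} 10  {0,4,6,7,8} 30  {0,5,6,7,8} 30  {1,2,4,6,7} 5  {1,2,4,6,8} 5  {2,4,5,6,7} 10  {2,4,6,7,8} 20  {3,4,5,6,7} 10  {3,5,6,7,8} 20  {4,5,6,7,8} 30
  6 to go: {0,1,2,4,6,8} 15  {0,2,4,6,7,8} 60  {0,3,5,6,7,8} 60  {0,4,5,6,7,8} 90  {1,2,4,5,6,7} 15  {1,2,4,6,7,8} 30  {2,3,4,5,6,7} 20  {2,4,5,6,7,8} 60  {3,4,5,6,7,8} 60
  7 to go: {0,1,2,4,6,7,8} 105  {0,2,4,5,6,7,8} 210  {0,3,4,5,6,7,8} 210  {1,2,3,4,5,6,7} 35  {1,2,4,5,6,7,8} 105  {2,3,4,5,6,7,8} 140
  if 0:b drops first: 280 orders
  if 1:o drops first: 560 orders
  if 3:c drops first: 420 orders
heap linearizations: 1260

1260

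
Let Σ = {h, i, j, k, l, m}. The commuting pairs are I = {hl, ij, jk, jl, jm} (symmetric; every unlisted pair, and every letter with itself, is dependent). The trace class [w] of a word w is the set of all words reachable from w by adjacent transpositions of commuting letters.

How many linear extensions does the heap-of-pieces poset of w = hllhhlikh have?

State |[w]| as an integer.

20

#0=h has no predecessor
#1=l has no predecessor
#2=l depends on [1:l]
#3=h depends on [0:h]
#4=h depends on [3:h]
#5=l depends on [2:l]
#6=i depends on [4:h, 5:l]
#7=k depends on [6:i]
#8=h depends on [7:k]
sources: [0:h, 1:l]
N(rest) = Σ N(rest − s) over sources s of rest; N(one piece) = 1:
  size 1 → [8]=1
  size 2 → [7,8]=1
  size 3 → [6,7,8]=1
  size 4 → [4,6,7,8]=1  [5,6,7,8]=1
  size 5 → [2,5,6,7,8]=1  [3,4,6,7,8]=1  [4,5,6,7,8]=2
  size 6 → [0,3,4,6,7,8]=1  [1,2,5,6,7,8]=1  [2,4,5,6,7,8]=3  [3,4,5,6,7,8]=3
  size 7 → [0,3,4,5,6,7,8]=4  [1,2,4,5,6,7,8]=4  [2,3,4,5,6,7,8]=6
  first=0(h) contributes 10
  first=1(l) contributes 10
|[w]| = 20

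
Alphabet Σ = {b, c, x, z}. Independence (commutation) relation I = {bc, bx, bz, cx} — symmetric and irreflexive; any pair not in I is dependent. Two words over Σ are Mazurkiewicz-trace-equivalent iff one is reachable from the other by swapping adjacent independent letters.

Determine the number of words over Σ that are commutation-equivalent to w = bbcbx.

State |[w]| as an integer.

0(b) covers ∅
1(b) covers 0:b
2(c) covers ∅
3(b) covers 1:b
4(x) covers ∅
floor of heap: 0:b, 2:c, 4:x
completions by unplaced set U, small U first (add the entries for U minus each lowest piece of U):
  |U|=1: {2}:1  {3}:1  {4}:1
  |U|=2: {1,3}:1  {2,3}:2  {2,4}:2  {3,4}:2
  |U|=3: {0,1,3}:1  {1,2,3}:3  {1,3,4}:3  {2,3,4}:6
  start at 0(b): 12
  start at 2(c): 4
  start at 4(x): 4
sum over floor = 20

20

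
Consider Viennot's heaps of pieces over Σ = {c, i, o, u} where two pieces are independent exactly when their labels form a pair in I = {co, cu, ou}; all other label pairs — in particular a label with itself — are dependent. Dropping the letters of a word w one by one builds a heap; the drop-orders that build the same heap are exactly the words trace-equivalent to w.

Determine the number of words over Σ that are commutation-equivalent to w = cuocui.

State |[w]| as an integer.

30

0(c) covers ∅
1(u) covers ∅
2(o) covers ∅
3(c) covers 0:c
4(u) covers 1:u
5(i) covers 2:o, 3:c, 4:u
floor of heap: 0:c, 1:u, 2:o
completions by unplaced set U, small U first (add the entries for U minus each lowest piece of U):
  |U|=1: {5}:1
  |U|=2: {2,5}:1  {3,5}:1  {4,5}:1
  |U|=3: {0,3,5}:1  {1,4,5}:1  {2,3,5}:2  {2,4,5}:2  {3,4,5}:2
  |U|=4: {0,2,3,5}:3  {0,3,4,5}:3  {1,2,4,5}:3  {1,3,4,5}:3  {2,3,4,5}:6
  start at 0(c): 12
  start at 1(u): 12
  start at 2(o): 6
sum over floor = 30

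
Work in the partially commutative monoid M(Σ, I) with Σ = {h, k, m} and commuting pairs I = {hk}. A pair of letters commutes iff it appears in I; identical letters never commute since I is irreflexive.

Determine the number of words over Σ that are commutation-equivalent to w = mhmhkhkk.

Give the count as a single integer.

#0=m has no predecessor
#1=h depends on [0:m]
#2=m depends on [1:h]
#3=h depends on [2:m]
#4=k depends on [2:m]
#5=h depends on [3:h]
#6=k depends on [4:k]
#7=k depends on [6:k]
sources: [0:m]
N(rest) = Σ N(rest − s) over sources s of rest; N(one piece) = 1:
  size 1 → [5]=1  [7]=1
  size 2 → [3,5]=1  [5,7]=2  [6,7]=1
  size 3 → [3,5,7]=3  [4,6,7]=1  [5,6,7]=3
  size 4 → [3,5,6,7]=6  [4,5,6,7]=4
  size 5 → [3,4,5,6,7]=10
  size 6 → [2,3,4,5,6,7]=10
  first=0(m) contributes 10

10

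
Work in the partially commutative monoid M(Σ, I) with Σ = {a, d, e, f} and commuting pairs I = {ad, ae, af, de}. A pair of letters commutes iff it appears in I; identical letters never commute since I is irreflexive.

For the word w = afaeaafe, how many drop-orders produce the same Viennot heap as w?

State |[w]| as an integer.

70

piece 0:a — minimal
piece 1:f — minimal
piece 2:a rests on {0:a}
piece 3:e rests on {1:f}
piece 4:a rests on {2:a}
piece 5:a rests on {4:a}
piece 6:f rests on {3:e}
piece 7:e rests on {6:f}
minimal pieces: {0:a, 1:f}
ways to finish when only these pieces remain (= sum over removing one remaining piece with nothing left below it):
  1 left: {5}→1  {7}→1
  2 left: {4,5}→1  {5,7}→2  {6,7}→1
  3 left: {2,4,5}→1  {3,6,7}→1  {4,5,7}→3  {5,6,7}→3
  4 left: {0,2,4,5}→1  {1,3,6,7}→1  {2,4,5,7}→4  {3,5,6,7}→4  {4,5,6,7}→6
  5 left: {0,2,4,5,7}→5  {1,3,5,6,7}→5  {2,4,5,6,7}→10  {3,4,5,6,7}→10
  6 left: {0,2,4,5,6,7}→15  {1,3,4,5,6,7}→15  {2,3,4,5,6,7}→20
  placing 0:a first → 35 extensions
  placing 1:f first → 35 extensions
total linear extensions = 70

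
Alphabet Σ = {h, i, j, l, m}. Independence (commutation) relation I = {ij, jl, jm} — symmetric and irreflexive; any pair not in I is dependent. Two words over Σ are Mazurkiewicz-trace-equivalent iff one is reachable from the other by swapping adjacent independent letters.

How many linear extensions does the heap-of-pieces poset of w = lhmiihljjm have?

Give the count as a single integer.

piece 0:l — minimal
piece 1:h rests on {0:l}
piece 2:m rests on {1:h}
piece 3:i rests on {2:m}
piece 4:i rests on {3:i}
piece 5:h rests on {4:i}
piece 6:l rests on {5:h}
piece 7:j rests on {5:h}
piece 8:j rests on {7:j}
piece 9:m rests on {6:l}
minimal pieces: {0:l}
ways to finish when only these pieces remain (= sum over removing one remaining piece with nothing left below it):
  1 left: {8}→1  {9}→1
  2 left: {6,9}→1  {7,8}→1  {8,9}→2
  3 left: {6,8,9}→3  {7,8,9}→3
  4 left: {6,7,8,9}→6
  5 left: {5,6,7,8,9}→6
  6 left: {4,5,6,7,8,9}→6
  7 left: {3,4,5,6,7,8,9}→6
  8 left: {2,3,4,5,6,7,8,9}→6
  placing 0:l first → 6 extensions

6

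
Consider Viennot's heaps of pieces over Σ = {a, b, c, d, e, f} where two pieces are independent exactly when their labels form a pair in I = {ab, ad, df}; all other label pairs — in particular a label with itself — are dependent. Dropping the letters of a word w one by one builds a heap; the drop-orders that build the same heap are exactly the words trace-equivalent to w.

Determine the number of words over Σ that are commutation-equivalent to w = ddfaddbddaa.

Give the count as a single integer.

315

drop 0:d onto floor
drop 1:d onto {0:d}
drop 2:f onto floor
drop 3:a onto {2:f}
drop 4:d onto {1:d}
drop 5:d onto {4:d}
drop 6:b onto {2:f, 5:d}
drop 7:d onto {6:b}
drop 8:d onto {7:d}
drop 9:a onto {3:a}
drop 10:a onto {9:a}
ground layer = {0:d, 2:f}
drop-orders for the pieces not yet dropped (sum over which currently-grounded one goes next):
  1 to go: {8} 1  {10} 1
  2 to go: {7,8} 1  {8,10} 2  {9,10} 1
  3 to go: {3,9,10} 1  {6,7,8} 1  {7,8,10} 3  {8,9,10} 3
  4 to go: {3,8,9,10} 4  {5,6,7,8} 1  {6,7,8,10} 4  {7,8,9,10} 6
  5 to go: {3,7,8,9,10} 10  {4,5,6,7,8} 1  {5,6,7,8,10} 5  {6,7,8,9,10} 10
  6 to go: {1,4,5,6,7,8} 1  {3,6,7,8,9,10} 20  {4,5,6,7,8,10} 6  {5,6,7,8,9,10} 15
  7 to go: {0,1,4,5,6,7,8} 1  {1,4,5,6,7,8,10} 7  {2,3,6,7,8,9,10} 20  {3,5,6,7,8,9,10} 35  {4,5,6,7,8,9,10} 21
  8 to go: {0,1,4,5,6,7,8,10} 8  {1,4,5,6,7,8,9,10} 28  {2,3,5,6,7,8,9,10} 55  {3,4,5,6,7,8,9,10} 56
  9 to go: {0,1,4,5,6,7,8,9,10} 36  {1,3,4,5,6,7,8,9,10} 84  {2,3,4,5,6,7,8,9,10} 111
  if 0:d drops first: 195 orders
  if 2:f drops first: 120 orders
heap linearizations: 315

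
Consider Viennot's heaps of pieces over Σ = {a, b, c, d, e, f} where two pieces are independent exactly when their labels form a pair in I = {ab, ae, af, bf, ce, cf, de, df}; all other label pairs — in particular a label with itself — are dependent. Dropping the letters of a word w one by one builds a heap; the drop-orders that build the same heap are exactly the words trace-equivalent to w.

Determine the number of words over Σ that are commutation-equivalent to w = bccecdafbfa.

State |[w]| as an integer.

0(b) covers ∅
1(c) covers 0:b
2(c) covers 1:c
3(e) covers 0:b
4(c) covers 2:c
5(d) covers 4:c
6(a) covers 5:d
7(f) covers 3:e
8(b) covers 3:e, 5:d
9(f) covers 7:f
10(a) covers 6:a
floor of heap: 0:b
completions by unplaced set U, small U first (add the entries for U minus each lowest piece of U):
  |U|=1: {8}:1  {9}:1  {10}:1
  |U|=2: {6,10}:1  {7,9}:1  {8,9}:2  {8,10}:2  {9,10}:2
  |U|=3: {6,8,10}:3  {6,9,10}:3  {7,8,9}:3  {7,9,10}:3  {8,9,10}:6
  |U|=4: {3,7,8,9}:3  {5,6,8,10}:3  {6,7,9,10}:6  {6,8,9,10}:12  {7,8,9,10}:12
  |U|=5: {3,7,8,9,10}:15  {4,5,6,8,10}:3  {5,6,8,9,10}:15  {6,7,8,9,10}:30
  |U|=6: {2,4,5,6,8,10}:3  {3,6,7,8,9,10}:45  {4,5,6,8,9,10}:18  {5,6,7,8,9,10}:45
  |U|=7: {1,2,4,5,6,8,10}:3  {2,4,5,6,8,9,10}:21  {3,5,6,7,8,9,10}:90  {4,5,6,7,8,9,10}:63
  |U|=8: {1,2,4,5,6,8,9,10}:24  {2,4,5,6,7,8,9,10}:84  {3,4,5,6,7,8,9,10}:153
  |U|=9: {1,2,4,5,6,7,8,9,10}:108  {2,3,4,5,6,7,8,9,10}:237
  start at 0(b): 345

345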